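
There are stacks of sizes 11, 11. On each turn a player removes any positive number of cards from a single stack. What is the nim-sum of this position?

Write each in binary and XOR column by column:
  1011  (11)
  1011  (11)
  ----
  0000  (0)

0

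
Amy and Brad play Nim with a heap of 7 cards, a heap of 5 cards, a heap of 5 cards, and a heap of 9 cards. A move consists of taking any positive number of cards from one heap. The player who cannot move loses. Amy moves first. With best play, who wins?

Amy wins

Compute the nim-sum pairwise:
7 XOR 5 = 2
2 XOR 5 = 7
7 XOR 9 = 14
The nim-sum is 14 ≠ 0, so this is an N-position: the player to move can win; Amy has a winning move.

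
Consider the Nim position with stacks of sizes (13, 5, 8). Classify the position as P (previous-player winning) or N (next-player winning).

Compute the nim-sum pairwise:
13 XOR 5 = 8
8 XOR 8 = 0
The nim-sum is 0, so this is a P-position: the player to move is in a losing position under optimal play.

P-position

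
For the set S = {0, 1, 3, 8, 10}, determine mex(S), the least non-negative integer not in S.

The values 0, 1 are all present; 2 is the first non-negative integer missing from the set.

2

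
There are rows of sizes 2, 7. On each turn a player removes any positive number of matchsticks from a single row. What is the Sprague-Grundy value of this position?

In binary:
  010  (2)
  111  (7)
  ---
  101  (5)

5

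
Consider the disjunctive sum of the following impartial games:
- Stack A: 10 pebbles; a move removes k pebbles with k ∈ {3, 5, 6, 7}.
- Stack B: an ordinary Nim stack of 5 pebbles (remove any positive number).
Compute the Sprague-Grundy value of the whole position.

Grundy values for stack A (subtraction set {3, 5, 6, 7}):
k:     0  1  2  3  4  5  6  7  8  9 10
g(k):  0  0  0  1  1  1  2  2  2  3  0
So g(10) = 0.
Stack B is a plain Nim stack of size 5, so its Grundy value is 5.
The value of a disjunctive sum is the nim-sum of the parts.
Combined value = 0 XOR 5 = 5.

5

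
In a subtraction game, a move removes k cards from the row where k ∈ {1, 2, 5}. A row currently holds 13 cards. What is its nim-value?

Build the Grundy sequence with g(k) = mex{g(k−s) : s ∈ {1, 2, 5}, s ≤ k}:
k:     0  1  2  3  4  5  6  7  8  9 10 11 12 13
g(k):  0  1  2  0  1  2  0  1  2  0  1  2  0  1
So g(13) = 1.

1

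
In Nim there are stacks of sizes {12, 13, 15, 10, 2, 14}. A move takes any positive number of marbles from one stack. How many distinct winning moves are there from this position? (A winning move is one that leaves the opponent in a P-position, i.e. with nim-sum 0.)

5

Nim-sum: 12 ^ 13 ^ 15 ^ 10 ^ 2 ^ 14 = 8.
The overall nim-sum is X = 8. A stack of size p has a winning move iff p XOR X < p (reduce it to p XOR X).
  12: 12 XOR 8 = 4 < 12 — winning move (to 4).
  13: 13 XOR 8 = 5 < 13 — winning move (to 5).
  15: 15 XOR 8 = 7 < 15 — winning move (to 7).
  10: 10 XOR 8 = 2 < 10 — winning move (to 2).
  2: 2 XOR 8 = 10 ≥ 2 — no move.
  14: 14 XOR 8 = 6 < 14 — winning move (to 6).
That gives 5 winning moves.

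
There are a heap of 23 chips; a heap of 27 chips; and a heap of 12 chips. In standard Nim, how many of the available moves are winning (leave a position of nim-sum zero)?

Write each in binary and XOR column by column:
  10111  (23)
  11011  (27)
  01100  (12)
  -----
  00000  (0)
The nim-sum is already 0, so every move leaves a nonzero nim-sum — there are no winning moves.

0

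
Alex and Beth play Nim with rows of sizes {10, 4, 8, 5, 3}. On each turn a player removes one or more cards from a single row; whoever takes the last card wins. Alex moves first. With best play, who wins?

In binary:
  1010  (10)
  0100  (4)
  1000  (8)
  0101  (5)
  0011  (3)
  ----
  0000  (0)
The nim-sum is 0, so this is a P-position: the player to move is in a losing position under optimal play; Alex is about to move from it and so loses — Beth wins.

Beth wins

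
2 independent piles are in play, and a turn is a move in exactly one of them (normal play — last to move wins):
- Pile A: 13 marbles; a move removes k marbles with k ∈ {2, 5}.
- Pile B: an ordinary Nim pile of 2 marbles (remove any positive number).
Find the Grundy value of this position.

For pile A, compute g(0), g(1), … with moves {2, 5}:
k:     0  1  2  3  4  5  6  7  8  9 10 11 12 13
g(k):  0  0  1  1  0  2  1  0  0  1  1  0  2  1
So g(13) = 1.
Pile B is a plain Nim pile of size 2, so its Grundy value is 2.
The value of a disjunctive sum is the nim-sum of the parts.
Combined value = 1 ⊕ 2 = 3.

3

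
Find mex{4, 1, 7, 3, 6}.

0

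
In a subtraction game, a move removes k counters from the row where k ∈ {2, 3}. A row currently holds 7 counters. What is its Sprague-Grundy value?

Build the Grundy sequence with g(k) = mex{g(k−s) : s ∈ {2, 3}, s ≤ k}:
g(0) = mex{} = 0
g(1) = mex{} = 0
g(2) = mex{0} = 1
g(3) = mex{0} = 1
g(4) = mex{0,1} = 2
g(5) = mex{1} = 0
g(6) = mex{1,2} = 0
g(7) = mex{0,2} = 1
So g(7) = 1.

1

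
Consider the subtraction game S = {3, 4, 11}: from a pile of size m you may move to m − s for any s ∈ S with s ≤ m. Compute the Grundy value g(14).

0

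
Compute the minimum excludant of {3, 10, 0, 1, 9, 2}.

The values 0, 1, 2, 3 are all present; 4 is the first non-negative integer missing from the set.

4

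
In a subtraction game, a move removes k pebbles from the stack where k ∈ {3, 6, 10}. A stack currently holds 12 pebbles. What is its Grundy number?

Grundy values for subtraction set {3, 6, 10}:
k:     0  1  2  3  4  5  6  7  8  9 10 11 12
g(k):  0  0  0  1  1  1  2  2  2  0  3  3  1
So g(12) = 1.

1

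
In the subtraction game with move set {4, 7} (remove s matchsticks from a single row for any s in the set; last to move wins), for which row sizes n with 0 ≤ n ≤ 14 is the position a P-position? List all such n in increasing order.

0, 1, 2, 3, 11, 12, 13, 14

Compute g(0), g(1), … for moves {4, 7}:
g(0) = mex{} = 0
g(1) = mex{} = 0
g(2) = mex{} = 0
g(3) = mex{} = 0
g(4) = mex{0} = 1
g(5) = mex{0} = 1
g(6) = mex{0} = 1
g(7) = mex{0} = 1
g(8) = mex{0,1} = 2
g(9) = mex{0,1} = 2
g(10) = mex{0,1} = 2
g(11) = mex{1} = 0
g(12) = mex{1,2} = 0
g(13) = mex{1,2} = 0
g(14) = mex{1,2} = 0
The P-positions (g = 0) in 0..14 are 0, 1, 2, 3, 11, 12, 13, 14.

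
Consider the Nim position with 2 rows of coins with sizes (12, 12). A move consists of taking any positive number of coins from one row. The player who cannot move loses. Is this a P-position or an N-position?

P-position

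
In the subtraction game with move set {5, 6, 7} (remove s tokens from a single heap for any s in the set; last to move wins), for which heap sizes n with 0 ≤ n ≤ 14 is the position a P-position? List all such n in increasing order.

Compute g(0), g(1), … for moves {5, 6, 7}:
k:     0  1  2  3  4  5  6  7  8  9 10 11 12 13 14
g(k):  0  0  0  0  0  1  1  1  1  1  2  2  0  0  0
The P-positions (g = 0) in 0..14 are 0, 1, 2, 3, 4, 12, 13, 14.

0, 1, 2, 3, 4, 12, 13, 14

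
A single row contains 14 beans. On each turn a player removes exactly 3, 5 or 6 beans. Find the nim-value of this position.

Build the Grundy sequence with g(k) = mex{g(k−s) : s ∈ {3, 5, 6}, s ≤ k}:
k:     0  1  2  3  4  5  6  7  8  9 10 11 12 13 14
g(k):  0  0  0  1  1  1  2  2  2  0  0  0  1  1  1
So g(14) = 1.

1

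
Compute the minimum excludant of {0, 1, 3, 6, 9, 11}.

2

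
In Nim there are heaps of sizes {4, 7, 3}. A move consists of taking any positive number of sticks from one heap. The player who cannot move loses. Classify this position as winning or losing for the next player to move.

Compute the nim-sum pairwise:
4 XOR 7 = 3
3 XOR 3 = 0
The nim-sum is 0, so this is a P-position: the player to move is in a losing position under optimal play.

Losing position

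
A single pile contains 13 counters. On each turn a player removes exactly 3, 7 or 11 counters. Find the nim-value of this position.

Build the Grundy sequence with g(k) = mex{g(k−s) : s ∈ {3, 7, 11}, s ≤ k}:
k:     0  1  2  3  4  5  6  7  8  9 10 11 12 13
g(k):  0  0  0  1  1  1  0  2  2  1  0  3  2  1
So g(13) = 1.

1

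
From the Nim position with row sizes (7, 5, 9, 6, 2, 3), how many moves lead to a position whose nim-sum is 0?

Compute the nim-sum pairwise:
7 ⊕ 5 = 2
2 ⊕ 9 = 11
11 ⊕ 6 = 13
13 ⊕ 2 = 15
15 ⊕ 3 = 12
The overall nim-sum is X = 12. A row of size p has a winning move iff p XOR X < p (reduce it to p XOR X).
  7: 7 XOR 12 = 11 ≥ 7 — no move.
  5: 5 XOR 12 = 9 ≥ 5 — no move.
  9: 9 XOR 12 = 5 < 9 — winning move (to 5).
  6: 6 XOR 12 = 10 ≥ 6 — no move.
  2: 2 XOR 12 = 14 ≥ 2 — no move.
  3: 3 XOR 12 = 15 ≥ 3 — no move.
That gives 1 winning move.

1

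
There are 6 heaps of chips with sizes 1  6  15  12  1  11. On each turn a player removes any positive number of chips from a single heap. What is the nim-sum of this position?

14

In binary:
  0001  (1)
  0110  (6)
  1111  (15)
  1100  (12)
  0001  (1)
  1011  (11)
  ----
  1110  (14)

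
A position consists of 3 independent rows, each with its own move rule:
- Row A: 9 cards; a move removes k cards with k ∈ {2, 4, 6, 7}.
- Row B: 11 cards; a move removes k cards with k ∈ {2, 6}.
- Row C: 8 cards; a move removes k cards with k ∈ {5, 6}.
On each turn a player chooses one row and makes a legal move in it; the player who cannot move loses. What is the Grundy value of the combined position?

0

Grundy values for row A (subtraction set {2, 4, 6, 7}):
g(0) = mex{} = 0
g(1) = mex{} = 0
g(2) = mex{0} = 1
g(3) = mex{0} = 1
g(4) = mex{0,1} = 2
g(5) = mex{0,1} = 2
g(6) = mex{0,1,2} = 3
g(7) = mex{0,1,2} = 3
g(8) = mex{0,1,2,3} = 4
g(9) = mex{1,2,3} = 0
So g(9) = 0.
Build the Grundy sequence for row B with g(k) = mex{g(k−s) : s ∈ {2, 6}, s ≤ k}:
k:     0  1  2  3  4  5  6  7  8  9 10 11
g(k):  0  0  1  1  0  0  1  1  0  0  1  1
So g(11) = 1.
Build the Grundy sequence for row C with g(k) = mex{g(k−s) : s ∈ {5, 6}, s ≤ k}:
k:     0  1  2  3  4  5  6  7  8
g(k):  0  0  0  0  0  1  1  1  1
So g(8) = 1.
By the Sprague-Grundy theorem, the Grundy value of a sum of independent games is the XOR of the component values.
Combined value = 0 XOR 1 XOR 1 = 0.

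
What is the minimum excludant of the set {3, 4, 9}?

0

0 is not in the set, so the mex is 0.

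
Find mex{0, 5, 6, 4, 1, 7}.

The values 0, 1 are all present; 2 is the first non-negative integer missing from the set.

2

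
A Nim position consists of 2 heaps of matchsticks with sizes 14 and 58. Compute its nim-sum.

52

Nim-sum: 14 XOR 58 = 52.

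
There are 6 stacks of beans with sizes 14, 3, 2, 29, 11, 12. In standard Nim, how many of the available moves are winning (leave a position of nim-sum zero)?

1

Compute the nim-sum pairwise:
14 ⊕ 3 = 13
13 ⊕ 2 = 15
15 ⊕ 29 = 18
18 ⊕ 11 = 25
25 ⊕ 12 = 21
The overall nim-sum is X = 21. A stack of size p has a winning move iff p XOR X < p (reduce it to p XOR X).
  14: 14 XOR 21 = 27 ≥ 14 — no move.
  3: 3 XOR 21 = 22 ≥ 3 — no move.
  2: 2 XOR 21 = 23 ≥ 2 — no move.
  29: 29 XOR 21 = 8 < 29 — winning move (to 8).
  11: 11 XOR 21 = 30 ≥ 11 — no move.
  12: 12 XOR 21 = 25 ≥ 12 — no move.
That gives 1 winning move.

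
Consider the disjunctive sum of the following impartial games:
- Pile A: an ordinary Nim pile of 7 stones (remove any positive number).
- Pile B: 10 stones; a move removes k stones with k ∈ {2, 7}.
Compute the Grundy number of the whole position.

7

Pile A is a plain Nim pile of size 7, so its Grundy value is 7.
Build the Grundy sequence for pile B with g(k) = mex{g(k−s) : s ∈ {2, 7}, s ≤ k}:
g(0) = mex{} = 0
g(1) = mex{} = 0
g(2) = mex{0} = 1
g(3) = mex{0} = 1
g(4) = mex{1} = 0
g(5) = mex{1} = 0
g(6) = mex{0} = 1
g(7) = mex{0} = 1
g(8) = mex{0,1} = 2
g(9) = mex{1} = 0
g(10) = mex{1,2} = 0
So g(10) = 0.
The value of a disjunctive sum is the nim-sum of the parts.
Combined value = 7 ⊕ 0 = 7.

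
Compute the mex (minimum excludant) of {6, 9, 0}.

0 is in the set but 1 is not, so the mex is 1.

1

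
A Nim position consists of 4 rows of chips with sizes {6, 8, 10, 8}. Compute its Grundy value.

Compute the nim-sum pairwise:
6 XOR 8 = 14
14 XOR 10 = 4
4 XOR 8 = 12

12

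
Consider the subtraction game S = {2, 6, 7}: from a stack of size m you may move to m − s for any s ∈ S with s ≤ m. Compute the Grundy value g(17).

0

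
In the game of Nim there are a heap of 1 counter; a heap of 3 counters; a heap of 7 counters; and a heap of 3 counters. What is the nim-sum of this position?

6

Compute the nim-sum pairwise:
1 ⊕ 3 = 2
2 ⊕ 7 = 5
5 ⊕ 3 = 6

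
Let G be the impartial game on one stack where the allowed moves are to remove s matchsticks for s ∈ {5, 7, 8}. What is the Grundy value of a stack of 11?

Build the Grundy sequence with g(k) = mex{g(k−s) : s ∈ {5, 7, 8}, s ≤ k}:
k:     0  1  2  3  4  5  6  7  8  9 10 11
g(k):  0  0  0  0  0  1  1  1  1  1  2  2
So g(11) = 2.

2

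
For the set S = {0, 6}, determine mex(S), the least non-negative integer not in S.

1

0 is in the set but 1 is not, so the mex is 1.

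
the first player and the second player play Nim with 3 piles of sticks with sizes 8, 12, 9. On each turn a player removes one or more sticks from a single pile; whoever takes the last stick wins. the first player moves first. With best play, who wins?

Bitwise XOR of the heap sizes:
  1000  (8)
  1100  (12)
  1001  (9)
  ----
  1101  (13)
The nim-sum is 13 ≠ 0, so this is an N-position: the player to move can win; the first player has a winning move.

the first player wins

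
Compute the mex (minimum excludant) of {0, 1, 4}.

2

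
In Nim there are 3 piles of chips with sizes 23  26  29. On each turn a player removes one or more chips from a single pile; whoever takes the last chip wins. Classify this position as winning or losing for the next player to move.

Nim-sum: 23 ^ 26 ^ 29 = 16.
The nim-sum is 16 ≠ 0, so this is an N-position: the player to move can win.

Winning position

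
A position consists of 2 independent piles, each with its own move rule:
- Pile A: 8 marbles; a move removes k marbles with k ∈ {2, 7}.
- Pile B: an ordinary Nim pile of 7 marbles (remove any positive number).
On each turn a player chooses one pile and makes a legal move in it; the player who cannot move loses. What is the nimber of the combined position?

Grundy values for pile A (subtraction set {2, 7}):
g(0) = mex{} = 0
g(1) = mex{} = 0
g(2) = mex{0} = 1
g(3) = mex{0} = 1
g(4) = mex{1} = 0
g(5) = mex{1} = 0
g(6) = mex{0} = 1
g(7) = mex{0} = 1
g(8) = mex{0,1} = 2
So g(8) = 2.
Pile B is a plain Nim pile of size 7, so its Grundy value is 7.
The value of a disjunctive sum is the nim-sum of the parts.
Combined value = 2 ⊕ 7 = 5.

5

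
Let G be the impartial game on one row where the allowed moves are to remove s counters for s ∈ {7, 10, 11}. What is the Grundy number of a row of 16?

Grundy values for subtraction set {7, 10, 11}:
k:     0  1  2  3  4  5  6  7  8  9 10 11 12 13 14 15 16
g(k):  0  0  0  0  0  0  0  1  1  1  1  1  1  1  2  2  2
So g(16) = 2.

2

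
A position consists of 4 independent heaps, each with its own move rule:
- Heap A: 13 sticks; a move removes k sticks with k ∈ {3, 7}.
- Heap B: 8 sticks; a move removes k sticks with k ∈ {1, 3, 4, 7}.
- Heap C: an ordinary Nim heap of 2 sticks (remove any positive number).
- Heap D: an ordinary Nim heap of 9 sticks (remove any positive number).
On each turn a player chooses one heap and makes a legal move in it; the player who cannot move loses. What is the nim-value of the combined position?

10

Grundy values for heap A (subtraction set {3, 7}):
g(0) = mex{} = 0
g(1) = mex{} = 0
g(2) = mex{} = 0
g(3) = mex{0} = 1
g(4) = mex{0} = 1
g(5) = mex{0} = 1
g(6) = mex{1} = 0
g(7) = mex{0,1} = 2
g(8) = mex{0,1} = 2
g(9) = mex{0} = 1
g(10) = mex{1,2} = 0
g(11) = mex{1,2} = 0
g(12) = mex{1} = 0
g(13) = mex{0} = 1
So g(13) = 1.
Build the Grundy sequence for heap B with g(k) = mex{g(k−s) : s ∈ {1, 3, 4, 7}, s ≤ k}:
g(0) = mex{} = 0
g(1) = mex{0} = 1
g(2) = mex{1} = 0
g(3) = mex{0} = 1
g(4) = mex{0,1} = 2
g(5) = mex{0,1,2} = 3
g(6) = mex{0,1,3} = 2
g(7) = mex{0,1,2} = 3
g(8) = mex{1,2,3} = 0
So g(8) = 0.
Heap C is a plain Nim heap of size 2, so its Grundy value is 2.
Heap D is a plain Nim heap of size 9, so its Grundy value is 9.
The value of a disjunctive sum is the nim-sum of the parts.
Combined value = 1 XOR 0 XOR 2 XOR 9 = 10.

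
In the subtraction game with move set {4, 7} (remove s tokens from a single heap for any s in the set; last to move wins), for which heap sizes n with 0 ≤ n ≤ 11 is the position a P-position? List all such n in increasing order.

Compute g(0), g(1), … for moves {4, 7}:
k:     0  1  2  3  4  5  6  7  8  9 10 11
g(k):  0  0  0  0  1  1  1  1  2  2  2  0
The P-positions (g = 0) in 0..11 are 0, 1, 2, 3, 11.

0, 1, 2, 3, 11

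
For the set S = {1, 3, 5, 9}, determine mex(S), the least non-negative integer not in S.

0 is not in the set, so the mex is 0.

0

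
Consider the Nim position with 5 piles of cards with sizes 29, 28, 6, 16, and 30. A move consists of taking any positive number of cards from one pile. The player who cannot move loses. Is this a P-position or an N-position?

N-position

In binary:
  11101  (29)
  11100  (28)
  00110  (6)
  10000  (16)
  11110  (30)
  -----
  01001  (9)
The nim-sum is 9 ≠ 0, so this is an N-position: the player to move can win.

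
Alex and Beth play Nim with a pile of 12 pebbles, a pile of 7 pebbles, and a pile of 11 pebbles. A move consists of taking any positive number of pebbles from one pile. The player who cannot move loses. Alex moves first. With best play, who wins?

Beth wins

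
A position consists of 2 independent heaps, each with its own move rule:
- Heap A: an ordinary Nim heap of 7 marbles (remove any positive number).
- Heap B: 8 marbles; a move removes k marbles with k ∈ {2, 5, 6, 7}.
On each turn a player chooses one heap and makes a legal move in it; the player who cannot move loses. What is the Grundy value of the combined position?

Heap A is a plain Nim heap of size 7, so its Grundy value is 7.
Build the Grundy sequence for heap B with g(k) = mex{g(k−s) : s ∈ {2, 5, 6, 7}, s ≤ k}:
k:     0  1  2  3  4  5  6  7  8
g(k):  0  0  1  1  0  2  1  3  2
So g(8) = 2.
The value of a disjunctive sum is the nim-sum of the parts.
Combined value = 7 ⊕ 2 = 5.

5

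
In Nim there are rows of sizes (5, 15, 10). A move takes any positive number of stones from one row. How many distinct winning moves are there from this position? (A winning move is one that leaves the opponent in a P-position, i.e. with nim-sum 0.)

0

In binary:
  0101  (5)
  1111  (15)
  1010  (10)
  ----
  0000  (0)
The nim-sum is already 0, so every move leaves a nonzero nim-sum — there are no winning moves.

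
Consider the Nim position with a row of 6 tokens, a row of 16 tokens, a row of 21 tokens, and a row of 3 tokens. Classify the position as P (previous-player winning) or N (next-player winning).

P-position

Write each in binary and XOR column by column:
  00110  (6)
  10000  (16)
  10101  (21)
  00011  (3)
  -----
  00000  (0)
The nim-sum is 0, so this is a P-position: the player to move is in a losing position under optimal play.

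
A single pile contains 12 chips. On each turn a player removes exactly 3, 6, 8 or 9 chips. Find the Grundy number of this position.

0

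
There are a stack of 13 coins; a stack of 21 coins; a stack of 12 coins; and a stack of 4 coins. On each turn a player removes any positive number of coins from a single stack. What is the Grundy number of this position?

Bitwise XOR of the heap sizes:
  01101  (13)
  10101  (21)
  01100  (12)
  00100  (4)
  -----
  10000  (16)

16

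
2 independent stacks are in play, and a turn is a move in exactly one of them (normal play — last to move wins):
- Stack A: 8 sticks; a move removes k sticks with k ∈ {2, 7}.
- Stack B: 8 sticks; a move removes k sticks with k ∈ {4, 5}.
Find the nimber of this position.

Grundy values for stack A (subtraction set {2, 7}):
g(0) = mex{} = 0
g(1) = mex{} = 0
g(2) = mex{0} = 1
g(3) = mex{0} = 1
g(4) = mex{1} = 0
g(5) = mex{1} = 0
g(6) = mex{0} = 1
g(7) = mex{0} = 1
g(8) = mex{0,1} = 2
So g(8) = 2.
Build the Grundy sequence for stack B with g(k) = mex{g(k−s) : s ∈ {4, 5}, s ≤ k}:
k:     0  1  2  3  4  5  6  7  8
g(k):  0  0  0  0  1  1  1  1  2
So g(8) = 2.
The value of a disjunctive sum is the nim-sum of the parts.
Combined value = 2 XOR 2 = 0.

0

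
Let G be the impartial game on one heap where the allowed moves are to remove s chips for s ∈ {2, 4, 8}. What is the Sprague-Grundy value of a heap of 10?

2

Compute g(0), g(1), … for moves {2, 4, 8}:
g(0) = mex{} = 0
g(1) = mex{} = 0
g(2) = mex{0} = 1
g(3) = mex{0} = 1
g(4) = mex{0,1} = 2
g(5) = mex{0,1} = 2
g(6) = mex{1,2} = 0
g(7) = mex{1,2} = 0
g(8) = mex{0,2} = 1
g(9) = mex{0,2} = 1
g(10) = mex{0,1} = 2
So g(10) = 2.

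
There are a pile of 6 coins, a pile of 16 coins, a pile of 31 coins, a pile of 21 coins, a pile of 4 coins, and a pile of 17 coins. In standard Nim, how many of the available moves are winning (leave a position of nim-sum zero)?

Nim-sum: 6 XOR 16 XOR 31 XOR 21 XOR 4 XOR 17 = 9.
The overall nim-sum is X = 9. A pile of size p has a winning move iff p XOR X < p (reduce it to p XOR X).
  6: 6 XOR 9 = 15 ≥ 6 — no move.
  16: 16 XOR 9 = 25 ≥ 16 — no move.
  31: 31 XOR 9 = 22 < 31 — winning move (to 22).
  21: 21 XOR 9 = 28 ≥ 21 — no move.
  4: 4 XOR 9 = 13 ≥ 4 — no move.
  17: 17 XOR 9 = 24 ≥ 17 — no move.
That gives 1 winning move.

1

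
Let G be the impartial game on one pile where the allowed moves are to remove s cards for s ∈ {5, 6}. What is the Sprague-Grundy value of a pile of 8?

1

Build the Grundy sequence with g(k) = mex{g(k−s) : s ∈ {5, 6}, s ≤ k}:
g(0) = mex{} = 0
g(1) = mex{} = 0
g(2) = mex{} = 0
g(3) = mex{} = 0
g(4) = mex{} = 0
g(5) = mex{0} = 1
g(6) = mex{0} = 1
g(7) = mex{0} = 1
g(8) = mex{0} = 1
So g(8) = 1.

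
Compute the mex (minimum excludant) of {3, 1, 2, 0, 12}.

4

The values 0, 1, 2, 3 are all present; 4 is the first non-negative integer missing from the set.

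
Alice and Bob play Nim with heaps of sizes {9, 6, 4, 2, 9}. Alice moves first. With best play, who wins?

Bob wins

Write each in binary and XOR column by column:
  1001  (9)
  0110  (6)
  0100  (4)
  0010  (2)
  1001  (9)
  ----
  0000  (0)
The nim-sum is 0, so this is a P-position: the player to move is in a losing position under optimal play; Alice is about to move from it and so loses — Bob wins.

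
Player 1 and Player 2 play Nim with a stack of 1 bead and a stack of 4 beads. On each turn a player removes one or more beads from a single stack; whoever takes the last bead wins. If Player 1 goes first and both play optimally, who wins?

Nim-sum: 1 ⊕ 4 = 5.
The nim-sum is 5 ≠ 0, so this is an N-position: the player to move can win; Player 1 has a winning move.

Player 1 wins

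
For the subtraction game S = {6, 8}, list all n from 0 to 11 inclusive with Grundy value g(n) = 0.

0, 1, 2, 3, 4, 5

Build the Grundy sequence with g(k) = mex{g(k−s) : s ∈ {6, 8}, s ≤ k}:
g(0) = mex{} = 0
g(1) = mex{} = 0
g(2) = mex{} = 0
g(3) = mex{} = 0
g(4) = mex{} = 0
g(5) = mex{} = 0
g(6) = mex{0} = 1
g(7) = mex{0} = 1
g(8) = mex{0} = 1
g(9) = mex{0} = 1
g(10) = mex{0} = 1
g(11) = mex{0} = 1
The P-positions (g = 0) in 0..11 are 0, 1, 2, 3, 4, 5.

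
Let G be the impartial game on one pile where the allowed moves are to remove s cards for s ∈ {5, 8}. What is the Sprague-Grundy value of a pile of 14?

Grundy values for subtraction set {5, 8}:
g(0) = mex{} = 0
g(1) = mex{} = 0
g(2) = mex{} = 0
g(3) = mex{} = 0
g(4) = mex{} = 0
g(5) = mex{0} = 1
g(6) = mex{0} = 1
g(7) = mex{0} = 1
g(8) = mex{0} = 1
g(9) = mex{0} = 1
g(10) = mex{0,1} = 2
g(11) = mex{0,1} = 2
g(12) = mex{0,1} = 2
g(13) = mex{1} = 0
g(14) = mex{1} = 0
So g(14) = 0.

0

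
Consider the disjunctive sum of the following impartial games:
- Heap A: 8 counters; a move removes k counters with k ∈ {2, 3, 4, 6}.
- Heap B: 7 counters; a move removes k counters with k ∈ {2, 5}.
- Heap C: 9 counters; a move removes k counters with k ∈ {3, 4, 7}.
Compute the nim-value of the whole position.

For heap A, compute g(0), g(1), … with moves {2, 3, 4, 6}:
k:     0  1  2  3  4  5  6  7  8
g(k):  0  0  1  1  2  2  3  3  0
So g(8) = 0.
Grundy values for heap B (subtraction set {2, 5}):
k:     0  1  2  3  4  5  6  7
g(k):  0  0  1  1  0  2  1  0
So g(7) = 0.
Build the Grundy sequence for heap C with g(k) = mex{g(k−s) : s ∈ {3, 4, 7}, s ≤ k}:
g(0) = mex{} = 0
g(1) = mex{} = 0
g(2) = mex{} = 0
g(3) = mex{0} = 1
g(4) = mex{0} = 1
g(5) = mex{0} = 1
g(6) = mex{0,1} = 2
g(7) = mex{0,1} = 2
g(8) = mex{0,1} = 2
g(9) = mex{0,1,2} = 3
So g(9) = 3.
The value of a disjunctive sum is the nim-sum of the parts.
Combined value = 0 XOR 0 XOR 3 = 3.

3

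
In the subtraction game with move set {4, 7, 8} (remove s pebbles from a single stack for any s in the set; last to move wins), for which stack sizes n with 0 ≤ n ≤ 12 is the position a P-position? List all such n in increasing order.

0, 1, 2, 3, 12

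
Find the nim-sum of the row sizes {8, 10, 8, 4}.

Nim-sum: 8 ^ 10 ^ 8 ^ 4 = 14.

14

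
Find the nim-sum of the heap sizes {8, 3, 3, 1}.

9

Nim-sum: 8 ⊕ 3 ⊕ 3 ⊕ 1 = 9.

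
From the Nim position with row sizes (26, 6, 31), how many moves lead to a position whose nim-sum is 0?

3

Bitwise XOR of the heap sizes:
  11010  (26)
  00110  (6)
  11111  (31)
  -----
  00011  (3)
The overall nim-sum is X = 3. A row of size p has a winning move iff p XOR X < p (reduce it to p XOR X).
  26: 26 XOR 3 = 25 < 26 — winning move (to 25).
  6: 6 XOR 3 = 5 < 6 — winning move (to 5).
  31: 31 XOR 3 = 28 < 31 — winning move (to 28).
That gives 3 winning moves.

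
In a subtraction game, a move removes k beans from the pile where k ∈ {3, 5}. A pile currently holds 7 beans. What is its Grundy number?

2

Compute g(0), g(1), … for moves {3, 5}:
k:     0  1  2  3  4  5  6  7
g(k):  0  0  0  1  1  1  2  2
So g(7) = 2.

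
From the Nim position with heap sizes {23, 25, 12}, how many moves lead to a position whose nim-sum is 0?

Compute the nim-sum pairwise:
23 ^ 25 = 14
14 ^ 12 = 2
The overall nim-sum is X = 2. A heap of size p has a winning move iff p XOR X < p (reduce it to p XOR X).
  23: 23 XOR 2 = 21 < 23 — winning move (to 21).
  25: 25 XOR 2 = 27 ≥ 25 — no move.
  12: 12 XOR 2 = 14 ≥ 12 — no move.
That gives 1 winning move.

1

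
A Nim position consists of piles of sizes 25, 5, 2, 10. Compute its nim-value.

Bitwise XOR of the heap sizes:
  11001  (25)
  00101  (5)
  00010  (2)
  01010  (10)
  -----
  10100  (20)

20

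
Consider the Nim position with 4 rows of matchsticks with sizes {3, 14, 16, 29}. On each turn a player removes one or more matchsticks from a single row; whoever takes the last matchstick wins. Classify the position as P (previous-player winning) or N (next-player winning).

Bitwise XOR of the heap sizes:
  00011  (3)
  01110  (14)
  10000  (16)
  11101  (29)
  -----
  00000  (0)
The nim-sum is 0, so this is a P-position: the player to move is in a losing position under optimal play.

P-position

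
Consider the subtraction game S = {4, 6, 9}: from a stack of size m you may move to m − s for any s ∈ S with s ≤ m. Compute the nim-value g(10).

2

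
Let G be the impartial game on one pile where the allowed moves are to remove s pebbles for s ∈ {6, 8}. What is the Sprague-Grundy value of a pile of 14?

0

Grundy values for subtraction set {6, 8}:
g(0) = mex{} = 0
g(1) = mex{} = 0
g(2) = mex{} = 0
g(3) = mex{} = 0
g(4) = mex{} = 0
g(5) = mex{} = 0
g(6) = mex{0} = 1
g(7) = mex{0} = 1
g(8) = mex{0} = 1
g(9) = mex{0} = 1
g(10) = mex{0} = 1
g(11) = mex{0} = 1
g(12) = mex{0,1} = 2
g(13) = mex{0,1} = 2
g(14) = mex{1} = 0
So g(14) = 0.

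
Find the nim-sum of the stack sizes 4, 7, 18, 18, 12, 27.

20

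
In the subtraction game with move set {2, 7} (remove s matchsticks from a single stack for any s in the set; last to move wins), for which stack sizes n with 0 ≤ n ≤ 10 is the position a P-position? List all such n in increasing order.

0, 1, 4, 5, 9, 10

Build the Grundy sequence with g(k) = mex{g(k−s) : s ∈ {2, 7}, s ≤ k}:
g(0) = mex{} = 0
g(1) = mex{} = 0
g(2) = mex{0} = 1
g(3) = mex{0} = 1
g(4) = mex{1} = 0
g(5) = mex{1} = 0
g(6) = mex{0} = 1
g(7) = mex{0} = 1
g(8) = mex{0,1} = 2
g(9) = mex{1} = 0
g(10) = mex{1,2} = 0
The P-positions (g = 0) in 0..10 are 0, 1, 4, 5, 9, 10.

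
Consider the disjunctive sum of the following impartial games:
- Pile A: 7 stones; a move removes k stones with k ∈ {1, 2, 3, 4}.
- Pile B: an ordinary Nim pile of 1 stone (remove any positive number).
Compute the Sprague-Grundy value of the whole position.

3

Grundy values for pile A (subtraction set {1, 2, 3, 4}):
g(0) = mex{} = 0
g(1) = mex{0} = 1
g(2) = mex{0,1} = 2
g(3) = mex{0,1,2} = 3
g(4) = mex{0,1,2,3} = 4
g(5) = mex{1,2,3,4} = 0
g(6) = mex{0,2,3,4} = 1
g(7) = mex{0,1,3,4} = 2
So g(7) = 2.
Pile B is a plain Nim pile of size 1, so its Grundy value is 1.
By the Sprague-Grundy theorem, the Grundy value of a sum of independent games is the XOR of the component values.
Combined value = 2 XOR 1 = 3.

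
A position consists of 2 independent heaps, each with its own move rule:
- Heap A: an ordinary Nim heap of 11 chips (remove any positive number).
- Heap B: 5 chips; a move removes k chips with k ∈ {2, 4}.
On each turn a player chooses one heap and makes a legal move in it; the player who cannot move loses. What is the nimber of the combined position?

9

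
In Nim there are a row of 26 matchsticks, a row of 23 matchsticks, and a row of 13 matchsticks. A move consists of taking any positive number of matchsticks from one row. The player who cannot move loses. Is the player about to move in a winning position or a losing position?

Losing position

Nim-sum: 26 ⊕ 23 ⊕ 13 = 0.
The nim-sum is 0, so this is a P-position: the player to move is in a losing position under optimal play.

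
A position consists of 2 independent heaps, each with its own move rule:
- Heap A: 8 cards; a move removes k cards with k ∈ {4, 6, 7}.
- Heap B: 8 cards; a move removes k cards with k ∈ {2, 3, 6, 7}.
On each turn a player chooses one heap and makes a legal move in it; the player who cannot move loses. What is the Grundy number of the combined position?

0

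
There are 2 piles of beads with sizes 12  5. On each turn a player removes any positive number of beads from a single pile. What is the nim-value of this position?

9

In binary:
  1100  (12)
  0101  (5)
  ----
  1001  (9)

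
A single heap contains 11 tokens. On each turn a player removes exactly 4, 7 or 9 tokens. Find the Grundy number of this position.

2

Compute g(0), g(1), … for moves {4, 7, 9}:
g(0) = mex{} = 0
g(1) = mex{} = 0
g(2) = mex{} = 0
g(3) = mex{} = 0
g(4) = mex{0} = 1
g(5) = mex{0} = 1
g(6) = mex{0} = 1
g(7) = mex{0} = 1
g(8) = mex{0,1} = 2
g(9) = mex{0,1} = 2
g(10) = mex{0,1} = 2
g(11) = mex{0,1} = 2
So g(11) = 2.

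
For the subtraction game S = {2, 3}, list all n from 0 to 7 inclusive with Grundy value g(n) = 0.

Build the Grundy sequence with g(k) = mex{g(k−s) : s ∈ {2, 3}, s ≤ k}:
k:     0  1  2  3  4  5  6  7
g(k):  0  0  1  1  2  0  0  1
The P-positions (g = 0) in 0..7 are 0, 1, 5, 6.

0, 1, 5, 6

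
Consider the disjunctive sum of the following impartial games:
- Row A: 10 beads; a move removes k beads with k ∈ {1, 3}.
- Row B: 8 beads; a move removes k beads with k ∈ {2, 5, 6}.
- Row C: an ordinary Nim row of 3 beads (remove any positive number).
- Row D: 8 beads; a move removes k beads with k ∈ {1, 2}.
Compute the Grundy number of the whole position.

1

Build the Grundy sequence for row A with g(k) = mex{g(k−s) : s ∈ {1, 3}, s ≤ k}:
k:     0  1  2  3  4  5  6  7  8  9 10
g(k):  0  1  0  1  0  1  0  1  0  1  0
So g(10) = 0.
Build the Grundy sequence for row B with g(k) = mex{g(k−s) : s ∈ {2, 5, 6}, s ≤ k}:
k:     0  1  2  3  4  5  6  7  8
g(k):  0  0  1  1  0  2  1  3  0
So g(8) = 0.
Row C is a plain Nim row of size 3, so its Grundy value is 3.
Grundy values for row D (subtraction set {1, 2}):
k:     0  1  2  3  4  5  6  7  8
g(k):  0  1  2  0  1  2  0  1  2
So g(8) = 2.
By the Sprague-Grundy theorem, the Grundy value of a sum of independent games is the XOR of the component values.
Combined value = 0 XOR 0 XOR 3 XOR 2 = 1.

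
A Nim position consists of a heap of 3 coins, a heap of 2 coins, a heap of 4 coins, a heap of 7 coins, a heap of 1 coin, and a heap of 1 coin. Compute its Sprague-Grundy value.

2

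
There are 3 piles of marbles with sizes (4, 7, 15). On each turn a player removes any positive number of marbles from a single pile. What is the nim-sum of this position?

Bitwise XOR of the heap sizes:
  0100  (4)
  0111  (7)
  1111  (15)
  ----
  1100  (12)

12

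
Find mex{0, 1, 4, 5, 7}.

2

The values 0, 1 are all present; 2 is the first non-negative integer missing from the set.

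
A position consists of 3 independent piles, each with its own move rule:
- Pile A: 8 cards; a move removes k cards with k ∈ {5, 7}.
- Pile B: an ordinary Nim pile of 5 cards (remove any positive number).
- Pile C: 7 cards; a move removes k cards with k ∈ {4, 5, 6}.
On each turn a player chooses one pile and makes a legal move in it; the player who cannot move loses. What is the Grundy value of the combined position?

Build the Grundy sequence for pile A with g(k) = mex{g(k−s) : s ∈ {5, 7}, s ≤ k}:
g(0) = mex{} = 0
g(1) = mex{} = 0
g(2) = mex{} = 0
g(3) = mex{} = 0
g(4) = mex{} = 0
g(5) = mex{0} = 1
g(6) = mex{0} = 1
g(7) = mex{0} = 1
g(8) = mex{0} = 1
So g(8) = 1.
Pile B is a plain Nim pile of size 5, so its Grundy value is 5.
Build the Grundy sequence for pile C with g(k) = mex{g(k−s) : s ∈ {4, 5, 6}, s ≤ k}:
k:     0  1  2  3  4  5  6  7
g(k):  0  0  0  0  1  1  1  1
So g(7) = 1.
By the Sprague-Grundy theorem, the Grundy value of a sum of independent games is the XOR of the component values.
Combined value = 1 XOR 5 XOR 1 = 5.

5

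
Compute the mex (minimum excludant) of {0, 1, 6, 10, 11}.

2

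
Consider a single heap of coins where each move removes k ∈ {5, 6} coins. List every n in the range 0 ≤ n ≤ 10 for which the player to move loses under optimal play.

Compute g(0), g(1), … for moves {5, 6}:
k:     0  1  2  3  4  5  6  7  8  9 10
g(k):  0  0  0  0  0  1  1  1  1  1  2
The P-positions (g = 0) in 0..10 are 0, 1, 2, 3, 4.

0, 1, 2, 3, 4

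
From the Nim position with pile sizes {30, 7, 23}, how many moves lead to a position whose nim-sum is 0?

Nim-sum: 30 XOR 7 XOR 23 = 14.
The overall nim-sum is X = 14. A pile of size p has a winning move iff p XOR X < p (reduce it to p XOR X).
  30: 30 XOR 14 = 16 < 30 — winning move (to 16).
  7: 7 XOR 14 = 9 ≥ 7 — no move.
  23: 23 XOR 14 = 25 ≥ 23 — no move.
That gives 1 winning move.

1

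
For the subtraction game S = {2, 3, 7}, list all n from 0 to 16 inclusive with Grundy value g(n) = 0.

0, 1, 5, 6, 10, 11, 15, 16

Build the Grundy sequence with g(k) = mex{g(k−s) : s ∈ {2, 3, 7}, s ≤ k}:
k:     0  1  2  3  4  5  6  7  8  9 10 11 12 13 14 15 16
g(k):  0  0  1  1  2  0  0  1  1  2  0  0  1  1  2  0  0
The P-positions (g = 0) in 0..16 are 0, 1, 5, 6, 10, 11, 15, 16.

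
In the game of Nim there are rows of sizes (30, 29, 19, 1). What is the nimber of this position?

Write each in binary and XOR column by column:
  11110  (30)
  11101  (29)
  10011  (19)
  00001  (1)
  -----
  10001  (17)

17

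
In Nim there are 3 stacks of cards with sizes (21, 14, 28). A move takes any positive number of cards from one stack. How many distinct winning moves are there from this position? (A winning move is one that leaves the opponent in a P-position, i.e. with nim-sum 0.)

3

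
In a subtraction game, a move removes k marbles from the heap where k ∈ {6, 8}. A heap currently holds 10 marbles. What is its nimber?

Build the Grundy sequence with g(k) = mex{g(k−s) : s ∈ {6, 8}, s ≤ k}:
g(0) = mex{} = 0
g(1) = mex{} = 0
g(2) = mex{} = 0
g(3) = mex{} = 0
g(4) = mex{} = 0
g(5) = mex{} = 0
g(6) = mex{0} = 1
g(7) = mex{0} = 1
g(8) = mex{0} = 1
g(9) = mex{0} = 1
g(10) = mex{0} = 1
So g(10) = 1.

1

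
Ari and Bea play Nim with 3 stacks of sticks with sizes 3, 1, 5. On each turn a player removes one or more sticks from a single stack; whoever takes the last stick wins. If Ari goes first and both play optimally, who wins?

Ari wins

Write each in binary and XOR column by column:
  011  (3)
  001  (1)
  101  (5)
  ---
  111  (7)
The nim-sum is 7 ≠ 0, so this is an N-position: the player to move can win; Ari has a winning move.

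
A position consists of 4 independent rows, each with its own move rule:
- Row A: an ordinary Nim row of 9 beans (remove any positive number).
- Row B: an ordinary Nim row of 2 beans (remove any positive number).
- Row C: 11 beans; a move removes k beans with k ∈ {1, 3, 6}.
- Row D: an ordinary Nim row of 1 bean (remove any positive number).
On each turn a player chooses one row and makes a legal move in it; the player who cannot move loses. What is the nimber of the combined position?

Row A is a plain Nim row of size 9, so its Grundy value is 9.
Row B is a plain Nim row of size 2, so its Grundy value is 2.
Build the Grundy sequence for row C with g(k) = mex{g(k−s) : s ∈ {1, 3, 6}, s ≤ k}:
g(0) = mex{} = 0
g(1) = mex{0} = 1
g(2) = mex{1} = 0
g(3) = mex{0} = 1
g(4) = mex{1} = 0
g(5) = mex{0} = 1
g(6) = mex{0,1} = 2
g(7) = mex{0,1,2} = 3
g(8) = mex{0,1,3} = 2
g(9) = mex{1,2} = 0
g(10) = mex{0,3} = 1
g(11) = mex{1,2} = 0
So g(11) = 0.
Row D is a plain Nim row of size 1, so its Grundy value is 1.
By the Sprague-Grundy theorem, the Grundy value of a sum of independent games is the XOR of the component values.
Combined value = 9 ⊕ 2 ⊕ 0 ⊕ 1 = 10.

10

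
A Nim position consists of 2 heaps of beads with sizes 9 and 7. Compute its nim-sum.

14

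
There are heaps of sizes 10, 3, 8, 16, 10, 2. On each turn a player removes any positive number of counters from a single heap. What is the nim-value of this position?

25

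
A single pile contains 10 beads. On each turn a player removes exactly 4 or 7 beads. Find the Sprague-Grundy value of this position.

2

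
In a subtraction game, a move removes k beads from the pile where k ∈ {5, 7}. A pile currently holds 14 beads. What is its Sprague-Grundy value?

Build the Grundy sequence with g(k) = mex{g(k−s) : s ∈ {5, 7}, s ≤ k}:
g(0) = mex{} = 0
g(1) = mex{} = 0
g(2) = mex{} = 0
g(3) = mex{} = 0
g(4) = mex{} = 0
g(5) = mex{0} = 1
g(6) = mex{0} = 1
g(7) = mex{0} = 1
g(8) = mex{0} = 1
g(9) = mex{0} = 1
g(10) = mex{0,1} = 2
g(11) = mex{0,1} = 2
g(12) = mex{1} = 0
g(13) = mex{1} = 0
g(14) = mex{1} = 0
So g(14) = 0.

0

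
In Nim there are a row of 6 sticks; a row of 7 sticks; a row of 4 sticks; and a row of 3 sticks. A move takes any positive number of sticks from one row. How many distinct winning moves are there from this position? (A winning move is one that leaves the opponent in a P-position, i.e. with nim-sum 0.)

Nim-sum: 6 ⊕ 7 ⊕ 4 ⊕ 3 = 6.
The overall nim-sum is X = 6. A row of size p has a winning move iff p XOR X < p (reduce it to p XOR X).
  6: 6 XOR 6 = 0 < 6 — winning move (to 0).
  7: 7 XOR 6 = 1 < 7 — winning move (to 1).
  4: 4 XOR 6 = 2 < 4 — winning move (to 2).
  3: 3 XOR 6 = 5 ≥ 3 — no move.
That gives 3 winning moves.

3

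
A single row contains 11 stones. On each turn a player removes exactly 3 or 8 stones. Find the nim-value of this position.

0

Compute g(0), g(1), … for moves {3, 8}:
k:     0  1  2  3  4  5  6  7  8  9 10 11
g(k):  0  0  0  1  1  1  0  0  2  1  1  0
So g(11) = 0.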